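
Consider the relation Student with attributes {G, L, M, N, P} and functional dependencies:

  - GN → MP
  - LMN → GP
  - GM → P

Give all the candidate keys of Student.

Attributes L, N never appear on any right-hand side, so every candidate key must contain {L, N}.
{L, N}⁺ = {L, N}, which is not all of the schema, so we must add further attributes.
{G, L, N}⁺: GN→MP adds M, P → {G, L, M, N, P}.
{L, M, N}⁺: LMN→GP adds G, P → {G, L, M, N, P}.
Any other superkey contains one of these as a subset, so there are no further candidate keys.

(G, L, N); (L, M, N)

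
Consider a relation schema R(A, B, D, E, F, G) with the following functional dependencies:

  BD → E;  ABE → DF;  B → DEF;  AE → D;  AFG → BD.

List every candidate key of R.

{A, B, G}, {A, F, G}

Attributes A, G never appear on any right-hand side, so every candidate key must contain {A, G}.
{A, G}⁺ = {A, G}, which is not all of the schema, so we must add further attributes.
{A, B, G}⁺: B→DEF adds D, E, F → {A, B, D, E, F, G}. Minimal: {B, G}⁺ = {B, D, E, F, G}; {A, G}⁺ = {A, G}; {A, B}⁺ = {A, B, D, E, F} — none reach the full schema.
{A, F, G}⁺: AFG→BD adds B, D; BD→E adds E → {A, B, D, E, F, G}. Minimal: {F, G}⁺ = {F, G}; {A, G}⁺ = {A, G}; {A, F}⁺ = {A, F} — none reach the full schema.
Any other superkey contains one of these as a subset, so there are no further candidate keys.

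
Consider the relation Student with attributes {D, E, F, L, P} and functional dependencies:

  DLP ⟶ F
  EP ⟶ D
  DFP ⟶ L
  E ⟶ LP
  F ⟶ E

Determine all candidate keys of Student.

{E}, {F}, {D, L, P}

{E}⁺: E→LP adds L, P; EP→D adds D; DLP→F adds F → {D, E, F, L, P}.
{F}⁺: F→E adds E; E→LP adds L, P; EP→D adds D → {D, E, F, L, P}.
{D, L, P}⁺: DLP→F adds F; F→E adds E → {D, E, F, L, P}. Minimal: {L, P}⁺ = {L, P}; {D, P}⁺ = {D, P}; {D, L}⁺ = {D, L} — none reach the full schema.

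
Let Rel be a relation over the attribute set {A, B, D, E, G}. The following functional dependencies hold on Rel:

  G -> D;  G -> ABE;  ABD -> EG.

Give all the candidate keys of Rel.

G, ABD

{G}⁺: G→D adds D; G→ABE adds A, B, E → {A, B, D, E, G}.
{A, B, D}⁺: ABD→EG adds E, G → {A, B, D, E, G}.
Any other superkey contains one of these as a subset, so there are no further candidate keys.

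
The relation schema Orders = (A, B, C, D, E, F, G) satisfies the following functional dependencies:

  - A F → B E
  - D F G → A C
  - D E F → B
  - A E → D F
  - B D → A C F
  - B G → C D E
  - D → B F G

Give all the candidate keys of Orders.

(D), (A, E), (A, F), (B, G)

{D}⁺: D→BFG adds B, F, G; DFG→AC adds A, C; BG→CDE adds E → {A, B, C, D, E, F, G}.
{A, E}⁺: AE→DF adds D, F; D→BFG adds B, G; DFG→AC adds C → {A, B, C, D, E, F, G}. Minimal: {E}⁺ = {E}; {A}⁺ = {A} — none reach the full schema.
{A, F}⁺: AF→BE adds B, E; AE→DF adds D; BD→ACF adds C; D→BFG adds G → {A, B, C, D, E, F, G}. Minimal: {F}⁺ = {F}; {A}⁺ = {A} — none reach the full schema.
{B, G}⁺: BG→CDE adds C, D, E; D→BFG adds F; DFG→AC adds A → {A, B, C, D, E, F, G}. Minimal: {G}⁺ = {G}; {B}⁺ = {B} — none reach the full schema.
Any other superkey contains one of these as a subset, so there are no further candidate keys.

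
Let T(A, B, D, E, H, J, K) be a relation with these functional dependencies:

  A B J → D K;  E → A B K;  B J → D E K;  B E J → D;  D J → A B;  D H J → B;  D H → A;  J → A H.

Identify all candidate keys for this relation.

Attribute J never appears on the right-hand side of any dependency, so J must belong to every candidate key.
{J}⁺ = {A, H, J}, which is not all of the schema, so we must add further attributes.
{B, J}⁺: BJ→DEK adds D, E, K; DJ→AB adds A; J→AH adds H → {A, B, D, E, H, J, K}. Minimal: {J}⁺ = {A, H, J}; {B}⁺ = {B} — none reach the full schema.
{D, J}⁺: DJ→AB adds A, B; J→AH adds H; ABJ→DK adds K; BJ→DEK adds E → {A, B, D, E, H, J, K}. Minimal: {J}⁺ = {A, H, J}; {D}⁺ = {D} — none reach the full schema.
{E, J}⁺: E→ABK adds A, B, K; BJ→DEK adds D; J→AH adds H → {A, B, D, E, H, J, K}. Minimal: {J}⁺ = {A, H, J}; {E}⁺ = {A, B, E, K} — none reach the full schema.

(B, J), (D, J), (E, J)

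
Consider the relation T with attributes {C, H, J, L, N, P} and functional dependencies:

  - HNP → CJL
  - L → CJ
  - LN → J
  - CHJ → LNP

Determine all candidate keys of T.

{H, L}, {C, H, J}, {H, N, P}

Attribute H never appears on the right-hand side of any dependency, so H must belong to every candidate key.
{H}⁺ = {H}, which is not all of the schema, so we must add further attributes.
{H, L}⁺: L→CJ adds C, J; CHJ→LNP adds N, P → {C, H, J, L, N, P}. Minimal: {L}⁺ = {C, J, L}; {H}⁺ = {H} — none reach the full schema.
{C, H, J}⁺: CHJ→LNP adds L, N, P → {C, H, J, L, N, P}. Minimal: {H, J}⁺ = {H, J}; {C, J}⁺ = {C, J}; {C, H}⁺ = {C, H} — none reach the full schema.
{H, N, P}⁺: HNP→CJL adds C, J, L → {C, H, J, L, N, P}. Minimal: {N, P}⁺ = {N, P}; {H, P}⁺ = {H, P}; {H, N}⁺ = {H, N} — none reach the full schema.
Any other superkey contains one of these as a subset, so there are no further candidate keys.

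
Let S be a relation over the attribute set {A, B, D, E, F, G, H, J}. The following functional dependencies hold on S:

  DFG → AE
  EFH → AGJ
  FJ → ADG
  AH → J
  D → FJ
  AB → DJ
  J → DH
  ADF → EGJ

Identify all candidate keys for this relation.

Attribute B never appears on the right-hand side of any dependency, so B must belong to every candidate key.
{B}⁺ = {B}, which is not all of the schema, so we must add further attributes.
{A, B}⁺: AB→DJ adds D, J; J→DH adds H; D→FJ adds F; ADF→EGJ adds E, G → {A, B, D, E, F, G, H, J}. Minimal: {B}⁺ = {B}; {A}⁺ = {A} — none reach the full schema.
{B, D}⁺: D→FJ adds F, J; J→DH adds H; FJ→ADG adds A, G; ADF→EGJ adds E → {A, B, D, E, F, G, H, J}. Minimal: {D}⁺ = {A, D, E, F, G, H, J}; {B}⁺ = {B} — none reach the full schema.
{B, J}⁺: J→DH adds D, H; D→FJ adds F; FJ→ADG adds A, G; ADF→EGJ adds E → {A, B, D, E, F, G, H, J}. Minimal: {J}⁺ = {A, D, E, F, G, H, J}; {B}⁺ = {B} — none reach the full schema.
{B, E, F, H}⁺: EFH→AGJ adds A, G, J; FJ→ADG adds D → {A, B, D, E, F, G, H, J}. Minimal: {E, F, H}⁺ = {A, D, E, F, G, H, J}; {B, F, H}⁺ = {B, F, H}; {B, E, H}⁺ = {B, E, H}; … — none reach the full schema.
Any other superkey contains one of these as a subset, so there are no further candidate keys.

{A, B}, {B, D}, {B, J}, {B, E, F, H}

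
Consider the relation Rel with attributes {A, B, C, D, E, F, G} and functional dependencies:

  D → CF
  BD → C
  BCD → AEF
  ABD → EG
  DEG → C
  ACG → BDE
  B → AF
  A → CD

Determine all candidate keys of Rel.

(B); (A, G)

{B}⁺: B→AF adds A, F; A→CD adds C, D; BCD→AEF adds E; ABD→EG adds G → {A, B, C, D, E, F, G}.
{A, G}⁺: A→CD adds C, D; D→CF adds F; ACG→BDE adds B, E → {A, B, C, D, E, F, G}.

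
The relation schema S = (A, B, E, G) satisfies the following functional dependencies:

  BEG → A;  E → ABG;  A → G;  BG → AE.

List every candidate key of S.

{E}⁺: E→ABG adds A, B, G → {A, B, E, G}.
{A, B}⁺: A→G adds G; BG→AE adds E → {A, B, E, G}.
{B, G}⁺: BG→AE adds A, E → {A, B, E, G}.
Any other superkey contains one of these as a subset, so there are no further candidate keys.

(E), (A, B), (B, G)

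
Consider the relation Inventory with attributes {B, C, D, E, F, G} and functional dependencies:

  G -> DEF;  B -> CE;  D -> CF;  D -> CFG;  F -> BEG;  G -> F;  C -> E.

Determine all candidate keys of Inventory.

{D}⁺: D→CF adds C, F; D→CFG adds G; F→BEG adds B, E → {B, C, D, E, F, G}.
{F}⁺: F→BEG adds B, E, G; G→DEF adds D; B→CE adds C → {B, C, D, E, F, G}.
{G}⁺: G→DEF adds D, E, F; D→CF adds C; F→BEG adds B → {B, C, D, E, F, G}.
Any other superkey contains one of these as a subset, so there are no further candidate keys.

(D); (F); (G)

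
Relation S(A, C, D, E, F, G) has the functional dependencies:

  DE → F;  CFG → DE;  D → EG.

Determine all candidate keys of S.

{A, C, D}⁺: D→EG adds E, G; DE→F adds F → {A, C, D, E, F, G}. Minimal: {C, D}⁺ = {C, D, E, F, G}; {A, D}⁺ = {A, D, E, F, G}; {A, C}⁺ = {A, C} — none reach the full schema.
{A, C, F, G}⁺: CFG→DE adds D, E → {A, C, D, E, F, G}. Minimal: {C, F, G}⁺ = {C, D, E, F, G}; {A, F, G}⁺ = {A, F, G}; {A, C, G}⁺ = {A, C, G}; … — none reach the full schema.

{A, C, D}, {A, C, F, G}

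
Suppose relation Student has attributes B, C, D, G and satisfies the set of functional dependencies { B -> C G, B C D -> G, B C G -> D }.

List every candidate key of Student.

{B}⁺: B→CG adds C, G; BCG→D adds D → {B, C, D, G}.

(B)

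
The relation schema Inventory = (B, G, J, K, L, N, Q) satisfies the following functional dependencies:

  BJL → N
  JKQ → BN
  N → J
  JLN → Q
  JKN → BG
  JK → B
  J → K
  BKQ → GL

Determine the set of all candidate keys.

{J, L}⁺: J→K adds K; JK→B adds B; BJL→N adds N; JLN→Q adds Q; JKN→BG adds G → {B, G, J, K, L, N, Q}. Minimal: {L}⁺ = {L}; {J}⁺ = {B, J, K} — none reach the full schema.
{J, Q}⁺: J→K adds K; JKQ→BN adds B, N; JKN→BG adds G; BKQ→GL adds L → {B, G, J, K, L, N, Q}. Minimal: {Q}⁺ = {Q}; {J}⁺ = {B, J, K} — none reach the full schema.
{L, N}⁺: N→J adds J; JLN→Q adds Q; J→K adds K; JKQ→BN adds B; JKN→BG adds G → {B, G, J, K, L, N, Q}. Minimal: {N}⁺ = {B, G, J, K, N}; {L}⁺ = {L} — none reach the full schema.
{N, Q}⁺: N→J adds J; J→K adds K; JKQ→BN adds B; JKN→BG adds G; BKQ→GL adds L → {B, G, J, K, L, N, Q}. Minimal: {Q}⁺ = {Q}; {N}⁺ = {B, G, J, K, N} — none reach the full schema.
Any other superkey contains one of these as a subset, so there are no further candidate keys.

{J, L}; {J, Q}; {L, N}; {N, Q}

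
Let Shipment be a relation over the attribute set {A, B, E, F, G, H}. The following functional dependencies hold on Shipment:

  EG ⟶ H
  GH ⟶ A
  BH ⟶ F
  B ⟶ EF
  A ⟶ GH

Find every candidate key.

Attribute B never appears on the right-hand side of any dependency, so B must belong to every candidate key.
{B}⁺ = {B, E, F}, which is not all of the schema, so we must add further attributes.
{A, B}⁺: B→EF adds E, F; A→GH adds G, H → {A, B, E, F, G, H}. Minimal: {B}⁺ = {B, E, F}; {A}⁺ = {A, G, H} — none reach the full schema.
{B, G}⁺: B→EF adds E, F; EG→H adds H; GH→A adds A → {A, B, E, F, G, H}. Minimal: {G}⁺ = {G}; {B}⁺ = {B, E, F} — none reach the full schema.
Any other superkey contains one of these as a subset, so there are no further candidate keys.

AB, BG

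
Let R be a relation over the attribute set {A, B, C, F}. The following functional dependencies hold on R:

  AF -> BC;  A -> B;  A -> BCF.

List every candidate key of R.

Attribute A never appears on the right-hand side of any dependency, so A must belong to every candidate key.
{A}⁺ = {A, B, C, F}, which is all of the schema, so {A} is the only candidate key.

(A)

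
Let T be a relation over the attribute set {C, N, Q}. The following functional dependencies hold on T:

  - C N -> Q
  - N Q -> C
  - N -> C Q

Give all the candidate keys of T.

{N}⁺: N→CQ adds C, Q → {C, N, Q}.

(N)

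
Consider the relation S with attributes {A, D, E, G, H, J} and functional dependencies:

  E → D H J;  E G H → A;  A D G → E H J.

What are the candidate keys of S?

Attribute G never appears on the right-hand side of any dependency, so G must belong to every candidate key.
{G}⁺ = {G}, which is not all of the schema, so we must add further attributes.
{E, G}⁺: E→DHJ adds D, H, J; EGH→A adds A → {A, D, E, G, H, J}. Minimal: {G}⁺ = {G}; {E}⁺ = {D, E, H, J} — none reach the full schema.
{A, D, G}⁺: ADG→EHJ adds E, H, J → {A, D, E, G, H, J}. Minimal: {D, G}⁺ = {D, G}; {A, G}⁺ = {A, G}; {A, D}⁺ = {A, D} — none reach the full schema.

(E, G), (A, D, G)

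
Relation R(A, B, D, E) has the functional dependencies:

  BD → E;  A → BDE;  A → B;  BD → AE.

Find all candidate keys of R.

{A}⁺: A→BDE adds B, D, E → {A, B, D, E}.
{B, D}⁺: BD→E adds E; BD→AE adds A → {A, B, D, E}. Minimal: {D}⁺ = {D}; {B}⁺ = {B} — none reach the full schema.

{A}, {B, D}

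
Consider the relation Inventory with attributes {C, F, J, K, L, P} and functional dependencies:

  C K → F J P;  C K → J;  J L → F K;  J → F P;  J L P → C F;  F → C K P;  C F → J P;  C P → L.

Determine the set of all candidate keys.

{F}⁺: F→CKP adds C, K, P; CF→JP adds J; CP→L adds L → {C, F, J, K, L, P}.
{J}⁺: J→FP adds F, P; F→CKP adds C, K; CP→L adds L → {C, F, J, K, L, P}.
{C, K}⁺: CK→FJP adds F, J, P; CP→L adds L → {C, F, J, K, L, P}.

F, J, CK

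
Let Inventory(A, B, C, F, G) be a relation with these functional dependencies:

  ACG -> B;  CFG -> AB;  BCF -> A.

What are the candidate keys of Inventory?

Attributes C, F, G never appear on any right-hand side, so every candidate key must contain {C, F, G}.
{C, F, G}⁺ = {A, B, C, F, G}, which is all of the schema, so {C, F, G} is the only candidate key.

(C, F, G)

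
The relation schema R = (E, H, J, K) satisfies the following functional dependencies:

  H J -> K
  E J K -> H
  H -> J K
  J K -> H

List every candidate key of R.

(E, H); (E, J, K)

{E, H}⁺: H→JK adds J, K → {E, H, J, K}.
{E, J, K}⁺: EJK→H adds H → {E, H, J, K}.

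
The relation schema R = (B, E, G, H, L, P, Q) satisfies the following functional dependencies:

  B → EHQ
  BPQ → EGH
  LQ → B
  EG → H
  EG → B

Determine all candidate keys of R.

Attributes L, P never appear on any right-hand side, so every candidate key must contain {L, P}.
{L, P}⁺ = {L, P}, which is not all of the schema, so we must add further attributes.
{B, L, P}⁺: B→EHQ adds E, H, Q; BPQ→EGH adds G → {B, E, G, H, L, P, Q}. Minimal: {L, P}⁺ = {L, P}; {B, P}⁺ = {B, E, G, H, P, Q}; {B, L}⁺ = {B, E, H, L, Q} — none reach the full schema.
{L, P, Q}⁺: LQ→B adds B; B→EHQ adds E, H; BPQ→EGH adds G → {B, E, G, H, L, P, Q}. Minimal: {P, Q}⁺ = {P, Q}; {L, Q}⁺ = {B, E, H, L, Q}; {L, P}⁺ = {L, P} — none reach the full schema.
{E, G, L, P}⁺: EG→H adds H; EG→B adds B; B→EHQ adds Q → {B, E, G, H, L, P, Q}. Minimal: {G, L, P}⁺ = {G, L, P}; {E, L, P}⁺ = {E, L, P}; {E, G, P}⁺ = {B, E, G, H, P, Q}; … — none reach the full schema.
Any other superkey contains one of these as a subset, so there are no further candidate keys.

BLP; LPQ; EGLP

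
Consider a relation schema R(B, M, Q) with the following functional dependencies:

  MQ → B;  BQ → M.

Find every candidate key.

{B, Q}, {M, Q}

Attribute Q never appears on the right-hand side of any dependency, so Q must belong to every candidate key.
{Q}⁺ = {Q}, which is not all of the schema, so we must add further attributes.
{B, Q}⁺: BQ→M adds M → {B, M, Q}.
{M, Q}⁺: MQ→B adds B → {B, M, Q}.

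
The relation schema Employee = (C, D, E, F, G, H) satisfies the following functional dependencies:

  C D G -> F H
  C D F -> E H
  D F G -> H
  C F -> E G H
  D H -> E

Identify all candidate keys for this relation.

Attributes C, D never appear on any right-hand side, so every candidate key must contain {C, D}.
{C, D}⁺ = {C, D}, which is not all of the schema, so we must add further attributes.
{C, D, F}⁺: CDF→EH adds E, H; CF→EGH adds G → {C, D, E, F, G, H}.
{C, D, G}⁺: CDG→FH adds F, H; CDF→EH adds E → {C, D, E, F, G, H}.

CDF; CDG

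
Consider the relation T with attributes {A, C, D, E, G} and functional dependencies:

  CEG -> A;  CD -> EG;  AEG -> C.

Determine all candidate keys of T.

{C, D}; {A, D, E, G}

Attribute D never appears on the right-hand side of any dependency, so D must belong to every candidate key.
{D}⁺ = {D}, which is not all of the schema, so we must add further attributes.
{C, D}⁺: CD→EG adds E, G; CEG→A adds A → {A, C, D, E, G}.
{A, D, E, G}⁺: AEG→C adds C → {A, C, D, E, G}.
Any other superkey contains one of these as a subset, so there are no further candidate keys.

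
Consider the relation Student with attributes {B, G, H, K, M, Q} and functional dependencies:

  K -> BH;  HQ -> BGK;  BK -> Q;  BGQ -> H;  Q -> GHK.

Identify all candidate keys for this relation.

{K, M}⁺: K→BH adds B, H; BK→Q adds Q; Q→GHK adds G → {B, G, H, K, M, Q}. Minimal: {M}⁺ = {M}; {K}⁺ = {B, G, H, K, Q} — none reach the full schema.
{M, Q}⁺: Q→GHK adds G, H, K; K→BH adds B → {B, G, H, K, M, Q}. Minimal: {Q}⁺ = {B, G, H, K, Q}; {M}⁺ = {M} — none reach the full schema.
Any other superkey contains one of these as a subset, so there are no further candidate keys.

(K, M), (M, Q)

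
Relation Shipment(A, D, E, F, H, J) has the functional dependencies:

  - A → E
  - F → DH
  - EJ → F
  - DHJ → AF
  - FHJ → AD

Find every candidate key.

Attribute J never appears on the right-hand side of any dependency, so J must belong to every candidate key.
{J}⁺ = {J}, which is not all of the schema, so we must add further attributes.
{A, J}⁺: A→E adds E; EJ→F adds F; F→DH adds D, H → {A, D, E, F, H, J}. Minimal: {J}⁺ = {J}; {A}⁺ = {A, E} — none reach the full schema.
{E, J}⁺: EJ→F adds F; F→DH adds D, H; DHJ→AF adds A → {A, D, E, F, H, J}. Minimal: {J}⁺ = {J}; {E}⁺ = {E} — none reach the full schema.
{F, J}⁺: F→DH adds D, H; DHJ→AF adds A; A→E adds E → {A, D, E, F, H, J}. Minimal: {J}⁺ = {J}; {F}⁺ = {D, F, H} — none reach the full schema.
{D, H, J}⁺: DHJ→AF adds A, F; A→E adds E → {A, D, E, F, H, J}. Minimal: {H, J}⁺ = {H, J}; {D, J}⁺ = {D, J}; {D, H}⁺ = {D, H} — none reach the full schema.
Any other superkey contains one of these as a subset, so there are no further candidate keys.

{A, J}, {E, J}, {F, J}, {D, H, J}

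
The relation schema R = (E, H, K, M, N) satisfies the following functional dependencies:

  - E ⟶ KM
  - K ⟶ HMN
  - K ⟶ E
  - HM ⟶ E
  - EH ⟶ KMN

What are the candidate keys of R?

{E}, {K}, {H, M}

{E}⁺: E→KM adds K, M; K→HMN adds H, N → {E, H, K, M, N}.
{K}⁺: K→HMN adds H, M, N; K→E adds E → {E, H, K, M, N}.
{H, M}⁺: HM→E adds E; EH→KMN adds K, N → {E, H, K, M, N}.
Any other superkey contains one of these as a subset, so there are no further candidate keys.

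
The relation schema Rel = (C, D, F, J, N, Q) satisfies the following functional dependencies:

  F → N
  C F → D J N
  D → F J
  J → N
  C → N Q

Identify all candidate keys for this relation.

Attribute C never appears on the right-hand side of any dependency, so C must belong to every candidate key.
{C}⁺ = {C, N, Q}, which is not all of the schema, so we must add further attributes.
{C, D}⁺: D→FJ adds F, J; J→N adds N; C→NQ adds Q → {C, D, F, J, N, Q}.
{C, F}⁺: F→N adds N; CF→DJN adds D, J; C→NQ adds Q → {C, D, F, J, N, Q}.

{C, D}; {C, F}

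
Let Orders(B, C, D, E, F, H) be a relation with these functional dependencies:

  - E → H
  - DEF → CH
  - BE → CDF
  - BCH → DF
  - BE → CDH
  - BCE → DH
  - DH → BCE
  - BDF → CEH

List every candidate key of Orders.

{B, E}; {D, E}; {D, H}; {B, C, H}; {B, D, F}

{B, E}⁺: E→H adds H; BE→CDF adds C, D, F → {B, C, D, E, F, H}. Minimal: {E}⁺ = {E, H}; {B}⁺ = {B} — none reach the full schema.
{D, E}⁺: E→H adds H; DH→BCE adds B, C; BE→CDF adds F → {B, C, D, E, F, H}. Minimal: {E}⁺ = {E, H}; {D}⁺ = {D} — none reach the full schema.
{D, H}⁺: DH→BCE adds B, C, E; BE→CDF adds F → {B, C, D, E, F, H}. Minimal: {H}⁺ = {H}; {D}⁺ = {D} — none reach the full schema.
{B, C, H}⁺: BCH→DF adds D, F; DH→BCE adds E → {B, C, D, E, F, H}. Minimal: {C, H}⁺ = {C, H}; {B, H}⁺ = {B, H}; {B, C}⁺ = {B, C} — none reach the full schema.
{B, D, F}⁺: BDF→CEH adds C, E, H → {B, C, D, E, F, H}. Minimal: {D, F}⁺ = {D, F}; {B, F}⁺ = {B, F}; {B, D}⁺ = {B, D} — none reach the full schema.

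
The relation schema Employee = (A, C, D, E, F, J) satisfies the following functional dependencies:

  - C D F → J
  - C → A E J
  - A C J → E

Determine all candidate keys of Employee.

{C, D, F}

Attributes C, D, F never appear on any right-hand side, so every candidate key must contain {C, D, F}.
{C, D, F}⁺ = {A, C, D, E, F, J}, which is all of the schema, so {C, D, F} is the only candidate key.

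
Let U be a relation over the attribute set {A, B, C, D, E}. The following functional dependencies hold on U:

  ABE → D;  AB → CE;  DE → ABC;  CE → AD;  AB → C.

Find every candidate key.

{A, B}; {C, E}; {D, E}

{A, B}⁺: AB→CE adds C, E; CE→AD adds D → {A, B, C, D, E}. Minimal: {B}⁺ = {B}; {A}⁺ = {A} — none reach the full schema.
{C, E}⁺: CE→AD adds A, D; DE→ABC adds B → {A, B, C, D, E}. Minimal: {E}⁺ = {E}; {C}⁺ = {C} — none reach the full schema.
{D, E}⁺: DE→ABC adds A, B, C → {A, B, C, D, E}. Minimal: {E}⁺ = {E}; {D}⁺ = {D} — none reach the full schema.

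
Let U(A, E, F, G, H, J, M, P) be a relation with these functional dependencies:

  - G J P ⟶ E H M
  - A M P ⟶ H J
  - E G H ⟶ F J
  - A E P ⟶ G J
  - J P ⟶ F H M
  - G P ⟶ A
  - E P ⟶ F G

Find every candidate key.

Attribute P never appears on the right-hand side of any dependency, so P must belong to every candidate key.
{P}⁺ = {P}, which is not all of the schema, so we must add further attributes.
{E, P}⁺: EP→FG adds F, G; GP→A adds A; AEP→GJ adds J; JP→FHM adds H, M → {A, E, F, G, H, J, M, P}. Minimal: {P}⁺ = {P}; {E}⁺ = {E} — none reach the full schema.
{G, J, P}⁺: GJP→EHM adds E, H, M; EGH→FJ adds F; GP→A adds A → {A, E, F, G, H, J, M, P}. Minimal: {J, P}⁺ = {F, H, J, M, P}; {G, P}⁺ = {A, G, P}; {G, J}⁺ = {G, J} — none reach the full schema.
{G, M, P}⁺: GP→A adds A; AMP→HJ adds H, J; JP→FHM adds F; GJP→EHM adds E → {A, E, F, G, H, J, M, P}. Minimal: {M, P}⁺ = {M, P}; {G, P}⁺ = {A, G, P}; {G, M}⁺ = {G, M} — none reach the full schema.
Any other superkey contains one of these as a subset, so there are no further candidate keys.

(E, P); (G, J, P); (G, M, P)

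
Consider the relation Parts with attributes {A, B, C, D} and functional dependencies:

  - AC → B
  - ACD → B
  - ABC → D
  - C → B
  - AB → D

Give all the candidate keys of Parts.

(A, C)

Attributes A, C never appear on any right-hand side, so every candidate key must contain {A, C}.
{A, C}⁺ = {A, B, C, D}, which is all of the schema, so {A, C} is the only candidate key.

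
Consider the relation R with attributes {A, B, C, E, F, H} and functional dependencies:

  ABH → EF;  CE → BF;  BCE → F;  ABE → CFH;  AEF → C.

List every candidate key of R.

Attribute A never appears on the right-hand side of any dependency, so A must belong to every candidate key.
{A}⁺ = {A}, which is not all of the schema, so we must add further attributes.
{A, B, E}⁺: ABE→CFH adds C, F, H → {A, B, C, E, F, H}.
{A, B, H}⁺: ABH→EF adds E, F; ABE→CFH adds C → {A, B, C, E, F, H}.
{A, C, E}⁺: CE→BF adds B, F; ABE→CFH adds H → {A, B, C, E, F, H}.
{A, E, F}⁺: AEF→C adds C; CE→BF adds B; ABE→CFH adds H → {A, B, C, E, F, H}.
Any other superkey contains one of these as a subset, so there are no further candidate keys.

{A, B, E}, {A, B, H}, {A, C, E}, {A, E, F}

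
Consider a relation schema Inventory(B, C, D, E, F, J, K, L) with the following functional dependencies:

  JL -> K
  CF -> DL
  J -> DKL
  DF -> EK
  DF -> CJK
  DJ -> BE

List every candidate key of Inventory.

CF; DF; FJ

Attribute F never appears on the right-hand side of any dependency, so F must belong to every candidate key.
{F}⁺ = {F}, which is not all of the schema, so we must add further attributes.
{C, F}⁺: CF→DL adds D, L; DF→EK adds E, K; DF→CJK adds J; DJ→BE adds B → {B, C, D, E, F, J, K, L}. Minimal: {F}⁺ = {F}; {C}⁺ = {C} — none reach the full schema.
{D, F}⁺: DF→EK adds E, K; DF→CJK adds C, J; DJ→BE adds B; CF→DL adds L → {B, C, D, E, F, J, K, L}. Minimal: {F}⁺ = {F}; {D}⁺ = {D} — none reach the full schema.
{F, J}⁺: J→DKL adds D, K, L; DF→EK adds E; DF→CJK adds C; DJ→BE adds B → {B, C, D, E, F, J, K, L}. Minimal: {J}⁺ = {B, D, E, J, K, L}; {F}⁺ = {F} — none reach the full schema.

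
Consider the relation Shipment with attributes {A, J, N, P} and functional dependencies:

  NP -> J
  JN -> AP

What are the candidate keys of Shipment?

Attribute N never appears on the right-hand side of any dependency, so N must belong to every candidate key.
{N}⁺ = {N}, which is not all of the schema, so we must add further attributes.
{J, N}⁺: JN→AP adds A, P → {A, J, N, P}. Minimal: {N}⁺ = {N}; {J}⁺ = {J} — none reach the full schema.
{N, P}⁺: NP→J adds J; JN→AP adds A → {A, J, N, P}. Minimal: {P}⁺ = {P}; {N}⁺ = {N} — none reach the full schema.

{J, N}, {N, P}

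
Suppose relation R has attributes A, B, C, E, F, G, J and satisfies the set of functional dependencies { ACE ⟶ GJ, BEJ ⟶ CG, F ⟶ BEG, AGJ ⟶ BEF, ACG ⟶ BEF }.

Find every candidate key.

{A, C, E}, {A, C, F}, {A, C, G}, {A, F, J}, {A, G, J}, {A, B, E, J}

Attribute A never appears on the right-hand side of any dependency, so A must belong to every candidate key.
{A}⁺ = {A}, which is not all of the schema, so we must add further attributes.
{A, C, E}⁺: ACE→GJ adds G, J; AGJ→BEF adds B, F → {A, B, C, E, F, G, J}. Minimal: {C, E}⁺ = {C, E}; {A, E}⁺ = {A, E}; {A, C}⁺ = {A, C} — none reach the full schema.
{A, C, F}⁺: F→BEG adds B, E, G; ACE→GJ adds J → {A, B, C, E, F, G, J}. Minimal: {C, F}⁺ = {B, C, E, F, G}; {A, F}⁺ = {A, B, E, F, G}; {A, C}⁺ = {A, C} — none reach the full schema.
{A, C, G}⁺: ACG→BEF adds B, E, F; ACE→GJ adds J → {A, B, C, E, F, G, J}. Minimal: {C, G}⁺ = {C, G}; {A, G}⁺ = {A, G}; {A, C}⁺ = {A, C} — none reach the full schema.
{A, F, J}⁺: F→BEG adds B, E, G; BEJ→CG adds C → {A, B, C, E, F, G, J}. Minimal: {F, J}⁺ = {B, C, E, F, G, J}; {A, J}⁺ = {A, J}; {A, F}⁺ = {A, B, E, F, G} — none reach the full schema.
{A, G, J}⁺: AGJ→BEF adds B, E, F; BEJ→CG adds C → {A, B, C, E, F, G, J}. Minimal: {G, J}⁺ = {G, J}; {A, J}⁺ = {A, J}; {A, G}⁺ = {A, G} — none reach the full schema.
{A, B, E, J}⁺: BEJ→CG adds C, G; AGJ→BEF adds F → {A, B, C, E, F, G, J}. Minimal: {B, E, J}⁺ = {B, C, E, G, J}; {A, E, J}⁺ = {A, E, J}; {A, B, J}⁺ = {A, B, J}; … — none reach the full schema.
Any other superkey contains one of these as a subset, so there are no further candidate keys.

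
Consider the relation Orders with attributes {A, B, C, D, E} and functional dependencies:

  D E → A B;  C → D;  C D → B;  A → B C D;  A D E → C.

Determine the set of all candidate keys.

Attribute E never appears on the right-hand side of any dependency, so E must belong to every candidate key.
{E}⁺ = {E}, which is not all of the schema, so we must add further attributes.
{A, E}⁺: A→BCD adds B, C, D → {A, B, C, D, E}. Minimal: {E}⁺ = {E}; {A}⁺ = {A, B, C, D} — none reach the full schema.
{C, E}⁺: C→D adds D; CD→B adds B; DE→AB adds A → {A, B, C, D, E}. Minimal: {E}⁺ = {E}; {C}⁺ = {B, C, D} — none reach the full schema.
{D, E}⁺: DE→AB adds A, B; A→BCD adds C → {A, B, C, D, E}. Minimal: {E}⁺ = {E}; {D}⁺ = {D} — none reach the full schema.

{A, E}, {C, E}, {D, E}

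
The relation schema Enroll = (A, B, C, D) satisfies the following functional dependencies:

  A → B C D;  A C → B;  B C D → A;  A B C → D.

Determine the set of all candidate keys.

{A}; {B, C, D}

{A}⁺: A→BCD adds B, C, D → {A, B, C, D}.
{B, C, D}⁺: BCD→A adds A → {A, B, C, D}. Minimal: {C, D}⁺ = {C, D}; {B, D}⁺ = {B, D}; {B, C}⁺ = {B, C} — none reach the full schema.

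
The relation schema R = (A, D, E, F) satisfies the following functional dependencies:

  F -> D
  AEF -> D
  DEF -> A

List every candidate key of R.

Attributes E, F never appear on any right-hand side, so every candidate key must contain {E, F}.
{E, F}⁺ = {A, D, E, F}, which is all of the schema, so {E, F} is the only candidate key.

EF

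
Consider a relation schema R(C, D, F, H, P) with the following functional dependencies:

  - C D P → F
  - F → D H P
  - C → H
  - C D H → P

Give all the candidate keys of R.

{C, D}, {C, F}

{C, D}⁺: C→H adds H; CDH→P adds P; CDP→F adds F → {C, D, F, H, P}. Minimal: {D}⁺ = {D}; {C}⁺ = {C, H} — none reach the full schema.
{C, F}⁺: F→DHP adds D, H, P → {C, D, F, H, P}. Minimal: {F}⁺ = {D, F, H, P}; {C}⁺ = {C, H} — none reach the full schema.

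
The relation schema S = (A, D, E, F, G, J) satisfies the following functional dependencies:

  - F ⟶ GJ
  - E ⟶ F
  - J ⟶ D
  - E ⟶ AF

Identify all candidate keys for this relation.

E

Attribute E never appears on the right-hand side of any dependency, so E must belong to every candidate key.
{E}⁺ = {A, D, E, F, G, J}, which is all of the schema, so {E} is the only candidate key.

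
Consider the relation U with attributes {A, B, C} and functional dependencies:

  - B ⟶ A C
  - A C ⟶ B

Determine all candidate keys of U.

{B}, {A, C}

{B}⁺: B→AC adds A, C → {A, B, C}.
{A, C}⁺: AC→B adds B → {A, B, C}.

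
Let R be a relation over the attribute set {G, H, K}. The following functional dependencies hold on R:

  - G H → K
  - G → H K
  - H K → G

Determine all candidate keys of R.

G; HK

{G}⁺: G→HK adds H, K → {G, H, K}.
{H, K}⁺: HK→G adds G → {G, H, K}. Minimal: {K}⁺ = {K}; {H}⁺ = {H} — none reach the full schema.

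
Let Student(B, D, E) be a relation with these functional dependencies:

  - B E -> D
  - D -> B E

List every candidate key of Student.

{D}⁺: D→BE adds B, E → {B, D, E}.
{B, E}⁺: BE→D adds D → {B, D, E}.
Any other superkey contains one of these as a subset, so there are no further candidate keys.

D, BE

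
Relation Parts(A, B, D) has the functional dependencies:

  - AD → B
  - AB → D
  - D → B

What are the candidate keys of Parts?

{A, B}; {A, D}

Attribute A never appears on the right-hand side of any dependency, so A must belong to every candidate key.
{A}⁺ = {A}, which is not all of the schema, so we must add further attributes.
{A, B}⁺: AB→D adds D → {A, B, D}. Minimal: {B}⁺ = {B}; {A}⁺ = {A} — none reach the full schema.
{A, D}⁺: AD→B adds B → {A, B, D}. Minimal: {D}⁺ = {B, D}; {A}⁺ = {A} — none reach the full schema.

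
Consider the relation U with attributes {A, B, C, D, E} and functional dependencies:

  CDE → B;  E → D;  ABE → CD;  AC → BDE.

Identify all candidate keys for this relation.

Attribute A never appears on the right-hand side of any dependency, so A must belong to every candidate key.
{A}⁺ = {A}, which is not all of the schema, so we must add further attributes.
{A, C}⁺: AC→BDE adds B, D, E → {A, B, C, D, E}.
{A, B, E}⁺: E→D adds D; ABE→CD adds C → {A, B, C, D, E}.
Any other superkey contains one of these as a subset, so there are no further candidate keys.

{A, C}, {A, B, E}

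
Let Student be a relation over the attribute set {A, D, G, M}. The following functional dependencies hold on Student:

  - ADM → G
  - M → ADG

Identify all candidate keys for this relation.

{M}⁺: M→ADG adds A, D, G → {A, D, G, M}.

M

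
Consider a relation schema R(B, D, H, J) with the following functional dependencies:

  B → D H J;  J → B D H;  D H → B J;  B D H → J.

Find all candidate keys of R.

{B}⁺: B→DHJ adds D, H, J → {B, D, H, J}.
{J}⁺: J→BDH adds B, D, H → {B, D, H, J}.
{D, H}⁺: DH→BJ adds B, J → {B, D, H, J}. Minimal: {H}⁺ = {H}; {D}⁺ = {D} — none reach the full schema.

(B), (J), (D, H)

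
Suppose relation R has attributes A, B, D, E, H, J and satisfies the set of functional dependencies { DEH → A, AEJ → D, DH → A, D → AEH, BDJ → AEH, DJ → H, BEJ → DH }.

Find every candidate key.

{B, D, J}, {B, E, J}

Attributes B, J never appear on any right-hand side, so every candidate key must contain {B, J}.
{B, J}⁺ = {B, J}, which is not all of the schema, so we must add further attributes.
{B, D, J}⁺: D→AEH adds A, E, H → {A, B, D, E, H, J}. Minimal: {D, J}⁺ = {A, D, E, H, J}; {B, J}⁺ = {B, J}; {B, D}⁺ = {A, B, D, E, H} — none reach the full schema.
{B, E, J}⁺: BEJ→DH adds D, H; DEH→A adds A → {A, B, D, E, H, J}. Minimal: {E, J}⁺ = {E, J}; {B, J}⁺ = {B, J}; {B, E}⁺ = {B, E} — none reach the full schema.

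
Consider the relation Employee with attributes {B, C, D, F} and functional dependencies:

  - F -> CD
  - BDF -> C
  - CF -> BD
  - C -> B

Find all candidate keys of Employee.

Attribute F never appears on the right-hand side of any dependency, so F must belong to every candidate key.
{F}⁺ = {B, C, D, F}, which is all of the schema, so {F} is the only candidate key.

(F)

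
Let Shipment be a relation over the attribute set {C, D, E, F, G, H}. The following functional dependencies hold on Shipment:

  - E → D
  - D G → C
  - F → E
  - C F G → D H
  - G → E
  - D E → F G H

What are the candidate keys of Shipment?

{E}⁺: E→D adds D; DE→FGH adds F, G, H; DG→C adds C → {C, D, E, F, G, H}.
{F}⁺: F→E adds E; E→D adds D; DE→FGH adds G, H; DG→C adds C → {C, D, E, F, G, H}.
{G}⁺: G→E adds E; E→D adds D; DG→C adds C; DE→FGH adds F, H → {C, D, E, F, G, H}.
Any other superkey contains one of these as a subset, so there are no further candidate keys.

{E}, {F}, {G}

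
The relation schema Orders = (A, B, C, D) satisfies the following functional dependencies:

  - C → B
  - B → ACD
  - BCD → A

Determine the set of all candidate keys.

{B}⁺: B→ACD adds A, C, D → {A, B, C, D}.
{C}⁺: C→B adds B; B→ACD adds A, D → {A, B, C, D}.
Any other superkey contains one of these as a subset, so there are no further candidate keys.

B; C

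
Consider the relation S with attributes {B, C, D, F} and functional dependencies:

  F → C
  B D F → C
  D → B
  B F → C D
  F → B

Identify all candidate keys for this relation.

Attribute F never appears on the right-hand side of any dependency, so F must belong to every candidate key.
{F}⁺ = {B, C, D, F}, which is all of the schema, so {F} is the only candidate key.

F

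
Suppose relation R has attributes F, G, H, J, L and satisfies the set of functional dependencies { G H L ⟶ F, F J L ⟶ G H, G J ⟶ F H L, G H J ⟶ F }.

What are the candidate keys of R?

Attribute J never appears on the right-hand side of any dependency, so J must belong to every candidate key.
{J}⁺ = {J}, which is not all of the schema, so we must add further attributes.
{G, J}⁺: GJ→FHL adds F, H, L → {F, G, H, J, L}.
{F, J, L}⁺: FJL→GH adds G, H → {F, G, H, J, L}.

{G, J}; {F, J, L}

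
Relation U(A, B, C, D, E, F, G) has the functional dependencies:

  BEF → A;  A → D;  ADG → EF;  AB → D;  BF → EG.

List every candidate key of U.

Attributes B, C never appear on any right-hand side, so every candidate key must contain {B, C}.
{B, C}⁺ = {B, C}, which is not all of the schema, so we must add further attributes.
{B, C, F}⁺: BF→EG adds E, G; BEF→A adds A; A→D adds D → {A, B, C, D, E, F, G}. Minimal: {C, F}⁺ = {C, F}; {B, F}⁺ = {A, B, D, E, F, G}; {B, C}⁺ = {B, C} — none reach the full schema.
{A, B, C, G}⁺: A→D adds D; ADG→EF adds E, F → {A, B, C, D, E, F, G}. Minimal: {B, C, G}⁺ = {B, C, G}; {A, C, G}⁺ = {A, C, D, E, F, G}; {A, B, G}⁺ = {A, B, D, E, F, G}; … — none reach the full schema.
Any other superkey contains one of these as a subset, so there are no further candidate keys.

{B, C, F}, {A, B, C, G}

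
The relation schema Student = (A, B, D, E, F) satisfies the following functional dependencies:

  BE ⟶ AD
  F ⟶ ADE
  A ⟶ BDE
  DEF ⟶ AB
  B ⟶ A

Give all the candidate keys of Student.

Attribute F never appears on the right-hand side of any dependency, so F must belong to every candidate key.
{F}⁺ = {A, B, D, E, F}, which is all of the schema, so {F} is the only candidate key.

F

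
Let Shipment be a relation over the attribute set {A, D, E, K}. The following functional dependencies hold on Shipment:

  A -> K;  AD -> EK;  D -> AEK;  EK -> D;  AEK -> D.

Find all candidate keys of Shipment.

(D), (A, E), (E, K)

{D}⁺: D→AEK adds A, E, K → {A, D, E, K}.
{A, E}⁺: A→K adds K; EK→D adds D → {A, D, E, K}.
{E, K}⁺: EK→D adds D; D→AEK adds A → {A, D, E, K}.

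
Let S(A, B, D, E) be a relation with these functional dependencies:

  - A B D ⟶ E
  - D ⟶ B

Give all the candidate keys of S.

Attributes A, D never appear on any right-hand side, so every candidate key must contain {A, D}.
{A, D}⁺ = {A, B, D, E}, which is all of the schema, so {A, D} is the only candidate key.

{A, D}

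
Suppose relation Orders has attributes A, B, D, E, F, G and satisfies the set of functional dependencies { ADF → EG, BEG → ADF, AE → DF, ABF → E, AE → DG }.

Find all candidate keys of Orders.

Attribute B never appears on the right-hand side of any dependency, so B must belong to every candidate key.
{B}⁺ = {B}, which is not all of the schema, so we must add further attributes.
{A, B, E}⁺: AE→DF adds D, F; AE→DG adds G → {A, B, D, E, F, G}.
{A, B, F}⁺: ABF→E adds E; AE→DG adds D, G → {A, B, D, E, F, G}.
{B, E, G}⁺: BEG→ADF adds A, D, F → {A, B, D, E, F, G}.
Any other superkey contains one of these as a subset, so there are no further candidate keys.

{A, B, E}, {A, B, F}, {B, E, G}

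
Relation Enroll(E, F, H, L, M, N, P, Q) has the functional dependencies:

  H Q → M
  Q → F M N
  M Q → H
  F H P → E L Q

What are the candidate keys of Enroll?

PQ, FHP

Attribute P never appears on the right-hand side of any dependency, so P must belong to every candidate key.
{P}⁺ = {P}, which is not all of the schema, so we must add further attributes.
{P, Q}⁺: Q→FMN adds F, M, N; MQ→H adds H; FHP→ELQ adds E, L → {E, F, H, L, M, N, P, Q}. Minimal: {Q}⁺ = {F, H, M, N, Q}; {P}⁺ = {P} — none reach the full schema.
{F, H, P}⁺: FHP→ELQ adds E, L, Q; HQ→M adds M; Q→FMN adds N → {E, F, H, L, M, N, P, Q}. Minimal: {H, P}⁺ = {H, P}; {F, P}⁺ = {F, P}; {F, H}⁺ = {F, H} — none reach the full schema.
Any other superkey contains one of these as a subset, so there are no further candidate keys.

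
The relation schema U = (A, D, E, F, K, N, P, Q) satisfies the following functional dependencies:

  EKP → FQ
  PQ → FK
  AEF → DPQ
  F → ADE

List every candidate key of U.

(F, N), (N, P, Q), (E, K, N, P)

{F, N}⁺: F→ADE adds A, D, E; AEF→DPQ adds P, Q; PQ→FK adds K → {A, D, E, F, K, N, P, Q}. Minimal: {N}⁺ = {N}; {F}⁺ = {A, D, E, F, K, P, Q} — none reach the full schema.
{N, P, Q}⁺: PQ→FK adds F, K; F→ADE adds A, D, E → {A, D, E, F, K, N, P, Q}. Minimal: {P, Q}⁺ = {A, D, E, F, K, P, Q}; {N, Q}⁺ = {N, Q}; {N, P}⁺ = {N, P} — none reach the full schema.
{E, K, N, P}⁺: EKP→FQ adds F, Q; F→ADE adds A, D → {A, D, E, F, K, N, P, Q}. Minimal: {K, N, P}⁺ = {K, N, P}; {E, N, P}⁺ = {E, N, P}; {E, K, P}⁺ = {A, D, E, F, K, P, Q}; … — none reach the full schema.
Any other superkey contains one of these as a subset, so there are no further candidate keys.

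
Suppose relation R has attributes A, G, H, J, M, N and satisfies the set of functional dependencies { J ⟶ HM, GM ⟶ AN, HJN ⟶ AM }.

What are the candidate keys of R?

{G, J}⁺: J→HM adds H, M; GM→AN adds A, N → {A, G, H, J, M, N}.
No other minimal superkey exists.

(G, J)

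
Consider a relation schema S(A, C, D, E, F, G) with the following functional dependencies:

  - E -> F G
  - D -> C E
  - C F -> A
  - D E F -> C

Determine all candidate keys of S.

Attribute D never appears on the right-hand side of any dependency, so D must belong to every candidate key.
{D}⁺ = {A, C, D, E, F, G}, which is all of the schema, so {D} is the only candidate key.

D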